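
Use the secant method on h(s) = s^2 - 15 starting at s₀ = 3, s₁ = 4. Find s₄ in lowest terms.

h(3) = -6, h(4) = 1. s₂ = 4 - 1·(4 - 3)/(1 - (-6)) = 27/7.
h(4) = 1, h(27/7) = -6/49. s₃ = (27/7) - (-6/49)·((27/7) - 4)/((-6/49) - 1) = 213/55.
h(27/7) = -6/49, h(213/55) = -6/3025. s₄ = (213/55) - (-6/3025)·((213/55) - (27/7))/((-6/3025) - (-6/49)) = 1921/496.

1921/496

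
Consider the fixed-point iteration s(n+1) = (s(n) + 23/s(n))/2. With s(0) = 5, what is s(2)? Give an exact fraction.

1151/240

s(1) = (5 + 23/5)/2 = 24/5.
s(2) = (24/5 + 23/(24/5))/2 = 1151/240.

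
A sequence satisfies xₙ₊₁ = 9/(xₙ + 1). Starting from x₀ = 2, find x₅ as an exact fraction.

441/166

x₁ = 9/(2 + 1) = 3.
x₂ = 9/(3 + 1) = 9/4.
x₃ = 9/(9/4 + 1) = 36/13.
x₄ = 9/(36/13 + 1) = 117/49.
x₅ = 9/(117/49 + 1) = 441/166.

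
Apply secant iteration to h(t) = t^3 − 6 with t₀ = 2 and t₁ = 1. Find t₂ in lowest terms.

12/7

h(2) = 2, h(1) = −5. t₂ = 1 − (−5)·(1 − 2)/((−5) − 2) = 12/7.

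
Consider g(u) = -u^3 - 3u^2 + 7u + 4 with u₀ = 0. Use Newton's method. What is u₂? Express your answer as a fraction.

-1580/3241

g'(u) = -3u^2 - 6u + 7.
g(0) = 4, g'(0) = 7, so u₁ = 0 - 4/7 = -4/7.
g(-4/7) = -272/343, g'(-4/7) = 463/49, so u₂ = (-4/7) - (-272/343)/(463/49) = -1580/3241.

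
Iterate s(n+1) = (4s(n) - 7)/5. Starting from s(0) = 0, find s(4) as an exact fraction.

s(1) = (4·0 - 7)/5 = -7/5.
s(2) = (4·(-7/5) - 7)/5 = -63/25.
s(3) = (4·(-63/25) - 7)/5 = -427/125.
s(4) = (4·(-427/125) - 7)/5 = -2583/625.

-2583/625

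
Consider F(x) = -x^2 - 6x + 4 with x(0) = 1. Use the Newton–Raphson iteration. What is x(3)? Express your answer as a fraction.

940145/1552544

F'(x) = -2x - 6.
F(1) = -3, F'(1) = -8, so x(1) = 1 - (-3)/(-8) = 5/8.
F(5/8) = -9/64, F'(5/8) = -29/4, so x(2) = (5/8) - (-9/64)/(-29/4) = 281/464.
F(281/464) = -81/215296, F'(281/464) = -1673/232, so x(3) = (281/464) - (-81/215296)/(-1673/232) = 940145/1552544.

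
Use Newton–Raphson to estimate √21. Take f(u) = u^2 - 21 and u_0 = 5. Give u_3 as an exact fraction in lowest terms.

277727/60605

f'(u) = 2u.
f(5) = 4, f'(5) = 10, so u_1 = 5 - 4/10 = 23/5.
f(23/5) = 4/25, f'(23/5) = 46/5, so u_2 = (23/5) - (4/25)/(46/5) = 527/115.
f(527/115) = 4/13225, f'(527/115) = 1054/115, so u_3 = (527/115) - (4/13225)/(1054/115) = 277727/60605.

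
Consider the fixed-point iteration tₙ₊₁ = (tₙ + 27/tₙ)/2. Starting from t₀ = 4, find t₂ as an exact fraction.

3577/688

t₁ = (4 + 27/4)/2 = 43/8.
t₂ = (43/8 + 27/(43/8))/2 = 3577/688.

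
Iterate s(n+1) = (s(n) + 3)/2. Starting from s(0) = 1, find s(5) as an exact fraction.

47/16

s(1) = (1 + 3)/2 = 2.
s(2) = (2 + 3)/2 = 5/2.
s(3) = ((5/2) + 3)/2 = 11/4.
s(4) = ((11/4) + 3)/2 = 23/8.
s(5) = ((23/8) + 3)/2 = 47/16.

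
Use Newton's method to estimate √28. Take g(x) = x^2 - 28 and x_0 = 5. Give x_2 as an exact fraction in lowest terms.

5609/1060

g'(x) = 2x.
g(5) = -3, g'(5) = 10, so x_1 = 5 - (-3)/10 = 53/10.
g(53/10) = 9/100, g'(53/10) = 53/5, so x_2 = (53/10) - (9/100)/(53/5) = 5609/1060.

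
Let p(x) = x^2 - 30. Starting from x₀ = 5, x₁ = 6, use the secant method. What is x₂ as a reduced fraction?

p(5) = -5, p(6) = 6. x₂ = 6 - 6·(6 - 5)/(6 - (-5)) = 60/11.

60/11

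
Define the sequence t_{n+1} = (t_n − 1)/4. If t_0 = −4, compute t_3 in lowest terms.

t_1 = ((−4) − 1)/4 = −5/4.
t_2 = ((−5/4) − 1)/4 = −9/16.
t_3 = ((−9/16) − 1)/4 = −25/64.

−25/64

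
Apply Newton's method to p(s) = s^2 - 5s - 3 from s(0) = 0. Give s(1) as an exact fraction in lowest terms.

-3/5

p'(s) = 2s - 5.
p(0) = -3, p'(0) = -5, so s(1) = 0 - (-3)/(-5) = -3/5.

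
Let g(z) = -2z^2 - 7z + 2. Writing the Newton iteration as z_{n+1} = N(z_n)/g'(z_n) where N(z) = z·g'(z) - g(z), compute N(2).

g'(z) = -4z - 7.
N(z) = z·g'(z) - g(z) = z·(-4z - 7) - (-2z^2 - 7z + 2) = -2z^2 - 2.
N(2) = -10.

-10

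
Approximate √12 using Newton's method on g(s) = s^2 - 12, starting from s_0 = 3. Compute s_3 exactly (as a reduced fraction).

18817/5432

g'(s) = 2s.
g(3) = -3, g'(3) = 6, so s_1 = 3 - (-3)/6 = 7/2.
g(7/2) = 1/4, g'(7/2) = 7, so s_2 = (7/2) - (1/4)/7 = 97/28.
g(97/28) = 1/784, g'(97/28) = 97/14, so s_3 = (97/28) - (1/784)/(97/14) = 18817/5432.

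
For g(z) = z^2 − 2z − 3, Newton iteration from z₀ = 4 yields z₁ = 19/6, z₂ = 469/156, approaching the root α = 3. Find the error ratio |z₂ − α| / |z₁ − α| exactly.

z₁ − α = 19/6 − 3 = 1/6, so |z₁ − α| = 1/6.
z₂ − α = 469/156 − 3 = 1/156, so |z₂ − α| = 1/156.
Ratio = (1/156) / (1/6) = 1/26.

1/26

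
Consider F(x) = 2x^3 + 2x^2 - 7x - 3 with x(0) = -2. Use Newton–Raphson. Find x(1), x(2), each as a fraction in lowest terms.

F'(x) = 6x^2 + 4x - 7.
F(-2) = 3, F'(-2) = 9, so x(1) = (-2) - 3/9 = -7/3.
F(-7/3) = -32/27, F'(-7/3) = 49/3, so x(2) = (-7/3) - (-32/27)/(49/3) = -997/441.

x(1) = -7/3, x(2) = -997/441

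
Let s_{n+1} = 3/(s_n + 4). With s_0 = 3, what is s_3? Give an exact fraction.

93/145

s_1 = 3/(3 + 4) = 3/7.
s_2 = 3/(3/7 + 4) = 21/31.
s_3 = 3/(21/31 + 4) = 93/145.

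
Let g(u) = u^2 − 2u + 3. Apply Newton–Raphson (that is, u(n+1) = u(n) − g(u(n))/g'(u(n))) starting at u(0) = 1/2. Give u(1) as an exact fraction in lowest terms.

11/4

g'(u) = 2u − 2.
g(1/2) = 9/4, g'(1/2) = −1, so u(1) = (1/2) − (9/4)/(−1) = 11/4.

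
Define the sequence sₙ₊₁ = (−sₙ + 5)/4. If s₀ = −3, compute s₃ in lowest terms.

s₁ = (−(−3) + 5)/4 = 2.
s₂ = (−2 + 5)/4 = 3/4.
s₃ = (−(3/4) + 5)/4 = 17/16.

17/16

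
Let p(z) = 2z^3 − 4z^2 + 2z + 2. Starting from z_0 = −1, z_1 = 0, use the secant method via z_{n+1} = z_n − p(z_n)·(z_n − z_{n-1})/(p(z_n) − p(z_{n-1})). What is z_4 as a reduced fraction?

−14624/34121

p(−1) = −6, p(0) = 2. z_2 = 0 − 2·(0 − (−1))/(2 − (−6)) = −1/4.
p(0) = 2, p(−1/4) = 39/32. z_3 = (−1/4) − (39/32)·((−1/4) − 0)/((39/32) − 2) = −16/25.
p(−1/4) = 39/32, p(−16/25) = −22542/15625. z_4 = (−16/25) − (−22542/15625)·((−16/25) − (−1/4))/((−22542/15625) − (39/32)) = −14624/34121.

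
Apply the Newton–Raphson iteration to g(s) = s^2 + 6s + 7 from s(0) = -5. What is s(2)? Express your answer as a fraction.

g'(s) = 2s + 6.
g(-5) = 2, g'(-5) = -4, so s(1) = (-5) - 2/(-4) = -9/2.
g(-9/2) = 1/4, g'(-9/2) = -3, so s(2) = (-9/2) - (1/4)/(-3) = -53/12.

-53/12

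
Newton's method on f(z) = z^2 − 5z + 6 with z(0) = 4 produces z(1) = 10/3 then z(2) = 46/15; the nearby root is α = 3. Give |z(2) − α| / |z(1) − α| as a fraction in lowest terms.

z(1) − α = 10/3 − 3 = 1/3, so |z(1) − α| = 1/3.
z(2) − α = 46/15 − 3 = 1/15, so |z(2) − α| = 1/15.
Ratio = (1/15) / (1/3) = 1/5.

1/5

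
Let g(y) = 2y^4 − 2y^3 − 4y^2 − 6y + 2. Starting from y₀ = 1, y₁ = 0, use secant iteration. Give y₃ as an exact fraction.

g(1) = −8, g(0) = 2. y₂ = 0 − 2·(0 − 1)/(2 − (−8)) = 1/5.
g(0) = 2, g(1/5) = 392/625. y₃ = (1/5) − (392/625)·((1/5) − 0)/((392/625) − 2) = 125/429.

125/429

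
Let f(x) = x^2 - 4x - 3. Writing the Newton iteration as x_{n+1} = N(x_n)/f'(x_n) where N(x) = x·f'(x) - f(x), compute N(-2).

f'(x) = 2x - 4.
N(x) = x·f'(x) - f(x) = x·(2x - 4) - (x^2 - 4x - 3) = x^2 + 3.
N(-2) = 7.

7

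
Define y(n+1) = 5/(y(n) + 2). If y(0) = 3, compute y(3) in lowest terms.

y(1) = 5/(3 + 2) = 1.
y(2) = 5/(1 + 2) = 5/3.
y(3) = 5/(5/3 + 2) = 15/11.

15/11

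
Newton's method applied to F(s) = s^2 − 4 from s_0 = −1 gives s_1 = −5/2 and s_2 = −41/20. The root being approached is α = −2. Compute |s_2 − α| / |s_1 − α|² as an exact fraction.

1/5

s_1 − α = −5/2 − (−2) = −5/2 + 2 = −1/2, so |s_1 − α| = 1/2.
s_2 − α = −41/20 − (−2) = −41/20 + 2 = −1/20, so |s_2 − α| = 1/20.
|s_1 − α|² = 1/4.
Ratio = (1/20) / (1/4) = 1/5.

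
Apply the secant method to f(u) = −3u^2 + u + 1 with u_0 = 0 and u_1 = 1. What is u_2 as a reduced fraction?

f(0) = 1, f(1) = −1. u_2 = 1 − (−1)·(1 − 0)/((−1) − 1) = 1/2.

1/2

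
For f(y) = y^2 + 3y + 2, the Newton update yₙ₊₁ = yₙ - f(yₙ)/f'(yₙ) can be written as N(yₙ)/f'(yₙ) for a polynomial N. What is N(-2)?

f'(y) = 2y + 3.
N(y) = y·f'(y) - f(y) = y·(2y + 3) - (y^2 + 3y + 2) = y^2 - 2.
N(-2) = 2.

2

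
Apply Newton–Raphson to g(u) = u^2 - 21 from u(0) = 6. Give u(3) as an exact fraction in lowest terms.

970993/211888

g'(u) = 2u.
g(6) = 15, g'(6) = 12, so u(1) = 6 - 15/12 = 19/4.
g(19/4) = 25/16, g'(19/4) = 19/2, so u(2) = (19/4) - (25/16)/(19/2) = 697/152.
g(697/152) = 625/23104, g'(697/152) = 697/76, so u(3) = (697/152) - (625/23104)/(697/76) = 970993/211888.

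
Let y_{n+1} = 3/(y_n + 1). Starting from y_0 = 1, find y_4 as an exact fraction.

y_1 = 3/(1 + 1) = 3/2.
y_2 = 3/(3/2 + 1) = 6/5.
y_3 = 3/(6/5 + 1) = 15/11.
y_4 = 3/(15/11 + 1) = 33/26.

33/26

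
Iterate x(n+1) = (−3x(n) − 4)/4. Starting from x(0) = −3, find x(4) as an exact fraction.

−343/256

x(1) = (−3·(−3) − 4)/4 = 5/4.
x(2) = (−3·(5/4) − 4)/4 = −31/16.
x(3) = (−3·(−31/16) − 4)/4 = 29/64.
x(4) = (−3·(29/64) − 4)/4 = −343/256.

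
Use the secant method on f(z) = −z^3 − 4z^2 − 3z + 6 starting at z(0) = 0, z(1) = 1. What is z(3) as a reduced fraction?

f(0) = 6, f(1) = −2. z(2) = 1 − (−2)·(1 − 0)/((−2) − 6) = 3/4.
f(1) = −2, f(3/4) = 69/64. z(3) = (3/4) − (69/64)·((3/4) − 1)/((69/64) − (−2)) = 165/197.

165/197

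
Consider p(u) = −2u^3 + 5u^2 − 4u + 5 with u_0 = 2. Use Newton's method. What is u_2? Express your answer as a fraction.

p'(u) = −6u^2 + 10u − 4.
p(2) = 1, p'(2) = −8, so u_1 = 2 − 1/(−8) = 17/8.
p(17/8) = −29/256, p'(17/8) = −315/32, so u_2 = (17/8) − (−29/256)/(−315/32) = 2663/1260.

2663/1260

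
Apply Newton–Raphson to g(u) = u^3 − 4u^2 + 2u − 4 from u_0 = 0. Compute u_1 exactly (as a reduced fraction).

2

g'(u) = 3u^2 − 8u + 2.
g(0) = −4, g'(0) = 2, so u_1 = 0 − (−4)/2 = 2.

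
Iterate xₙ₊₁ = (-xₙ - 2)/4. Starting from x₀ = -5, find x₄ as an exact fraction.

-107/256

x₁ = (-(-5) - 2)/4 = 3/4.
x₂ = (-(3/4) - 2)/4 = -11/16.
x₃ = (-(-11/16) - 2)/4 = -21/64.
x₄ = (-(-21/64) - 2)/4 = -107/256.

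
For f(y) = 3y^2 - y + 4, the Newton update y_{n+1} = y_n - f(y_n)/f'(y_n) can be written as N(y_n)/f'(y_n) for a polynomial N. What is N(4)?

f'(y) = 6y - 1.
N(y) = y·f'(y) - f(y) = y·(6y - 1) - (3y^2 - y + 4) = 3y^2 - 4.
N(4) = 44.

44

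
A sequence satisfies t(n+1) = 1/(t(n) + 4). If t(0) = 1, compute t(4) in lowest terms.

t(1) = 1/(1 + 4) = 1/5.
t(2) = 1/(1/5 + 4) = 5/21.
t(3) = 1/(5/21 + 4) = 21/89.
t(4) = 1/(21/89 + 4) = 89/377.

89/377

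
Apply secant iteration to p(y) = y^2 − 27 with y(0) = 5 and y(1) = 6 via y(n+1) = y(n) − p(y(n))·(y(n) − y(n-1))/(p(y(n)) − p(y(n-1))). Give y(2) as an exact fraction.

p(5) = −2, p(6) = 9. y(2) = 6 − 9·(6 − 5)/(9 − (−2)) = 57/11.

57/11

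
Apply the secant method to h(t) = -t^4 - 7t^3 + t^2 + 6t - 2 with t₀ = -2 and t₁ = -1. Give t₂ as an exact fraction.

h(-2) = 30, h(-1) = -1. t₂ = (-1) - (-1)·((-1) - (-2))/((-1) - 30) = -32/31.

-32/31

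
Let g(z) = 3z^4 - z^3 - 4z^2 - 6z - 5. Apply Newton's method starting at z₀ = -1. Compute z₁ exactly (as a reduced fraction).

-12/13

g'(z) = 12z^3 - 3z^2 - 8z - 6.
g(-1) = 1, g'(-1) = -13, so z₁ = (-1) - 1/(-13) = -12/13.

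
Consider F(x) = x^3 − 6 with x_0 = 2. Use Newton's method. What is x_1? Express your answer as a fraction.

11/6

F'(x) = 3x^2.
F(2) = 2, F'(2) = 12, so x_1 = 2 − 2/12 = 11/6.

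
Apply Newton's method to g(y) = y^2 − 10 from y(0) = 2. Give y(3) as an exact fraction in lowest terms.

15761/4984

g'(y) = 2y.
g(2) = −6, g'(2) = 4, so y(1) = 2 − (−6)/4 = 7/2.
g(7/2) = 9/4, g'(7/2) = 7, so y(2) = (7/2) − (9/4)/7 = 89/28.
g(89/28) = 81/784, g'(89/28) = 89/14, so y(3) = (89/28) − (81/784)/(89/14) = 15761/4984.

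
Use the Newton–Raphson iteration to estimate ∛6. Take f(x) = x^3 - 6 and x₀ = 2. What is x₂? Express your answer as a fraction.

f'(x) = 3x^2.
f(2) = 2, f'(2) = 12, so x₁ = 2 - 2/12 = 11/6.
f(11/6) = 35/216, f'(11/6) = 121/12, so x₂ = (11/6) - (35/216)/(121/12) = 1979/1089.

1979/1089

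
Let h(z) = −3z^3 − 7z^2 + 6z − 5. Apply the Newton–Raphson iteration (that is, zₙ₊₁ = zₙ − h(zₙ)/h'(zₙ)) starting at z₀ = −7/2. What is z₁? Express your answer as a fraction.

h'(z) = −9z^2 − 14z + 6.
h(−7/2) = 135/8, h'(−7/2) = −221/4, so z₁ = (−7/2) − (135/8)/(−221/4) = −706/221.

−706/221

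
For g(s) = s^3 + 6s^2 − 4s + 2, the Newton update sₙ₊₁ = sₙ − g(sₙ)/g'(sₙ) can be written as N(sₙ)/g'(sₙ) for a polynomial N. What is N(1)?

6

g'(s) = 3s^2 + 12s − 4.
N(s) = s·g'(s) − g(s) = s·(3s^2 + 12s − 4) − (s^3 + 6s^2 − 4s + 2) = 2s^3 + 6s^2 − 2.
N(1) = 6.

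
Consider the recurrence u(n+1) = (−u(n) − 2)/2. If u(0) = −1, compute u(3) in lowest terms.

u(1) = (−(−1) − 2)/2 = −1/2.
u(2) = (−(−1/2) − 2)/2 = −3/4.
u(3) = (−(−3/4) − 2)/2 = −5/8.

−5/8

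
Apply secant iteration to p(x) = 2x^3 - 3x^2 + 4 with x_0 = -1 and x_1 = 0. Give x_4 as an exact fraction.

p(-1) = -1, p(0) = 4. x_2 = 0 - 4·(0 - (-1))/(4 - (-1)) = -4/5.
p(0) = 4, p(-4/5) = 132/125. x_3 = (-4/5) - (132/125)·((-4/5) - 0)/((132/125) - 4) = -25/23.
p(-4/5) = 132/125, p(-25/23) = -25707/12167. x_4 = (-25/23) - (-25707/12167)·((-25/23) - (-4/5))/((-25707/12167) - (132/125)) = -43600/48681.

-43600/48681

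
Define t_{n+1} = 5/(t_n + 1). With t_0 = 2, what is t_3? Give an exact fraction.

40/23

t_1 = 5/(2 + 1) = 5/3.
t_2 = 5/(5/3 + 1) = 15/8.
t_3 = 5/(15/8 + 1) = 40/23.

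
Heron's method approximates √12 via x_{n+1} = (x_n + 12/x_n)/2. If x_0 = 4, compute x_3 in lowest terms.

x_1 = (4 + 12/4)/2 = 7/2.
x_2 = (7/2 + 12/(7/2))/2 = 97/28.
x_3 = (97/28 + 12/(97/28))/2 = 18817/5432.

18817/5432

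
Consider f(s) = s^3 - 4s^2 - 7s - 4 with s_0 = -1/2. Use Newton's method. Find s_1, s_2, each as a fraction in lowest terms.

f'(s) = 3s^2 - 8s - 7.
f(-1/2) = -13/8, f'(-1/2) = -9/4, so s_1 = (-1/2) - (-13/8)/(-9/4) = -11/9.
f(-11/9) = -2366/729, f'(-11/9) = 196/27, so s_2 = (-11/9) - (-2366/729)/(196/27) = -293/378.

s_1 = -11/9, s_2 = -293/378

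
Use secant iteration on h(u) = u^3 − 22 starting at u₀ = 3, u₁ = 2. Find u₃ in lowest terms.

h(3) = 5, h(2) = −14. u₂ = 2 − (−14)·(2 − 3)/((−14) − 5) = 52/19.
h(2) = −14, h(52/19) = −10290/6859. u₃ = (52/19) − (−10290/6859)·((52/19) − 2)/((−10290/6859) − (−14)) = 8651/3062.

8651/3062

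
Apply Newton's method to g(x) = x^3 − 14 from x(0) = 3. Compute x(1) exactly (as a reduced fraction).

68/27

g'(x) = 3x^2.
g(3) = 13, g'(3) = 27, so x(1) = 3 − 13/27 = 68/27.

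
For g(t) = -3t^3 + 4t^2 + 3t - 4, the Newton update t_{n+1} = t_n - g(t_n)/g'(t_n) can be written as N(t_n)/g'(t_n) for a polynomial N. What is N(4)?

-316

g'(t) = -9t^2 + 8t + 3.
N(t) = t·g'(t) - g(t) = t·(-9t^2 + 8t + 3) - (-3t^3 + 4t^2 + 3t - 4) = -6t^3 + 4t^2 + 4.
N(4) = -316.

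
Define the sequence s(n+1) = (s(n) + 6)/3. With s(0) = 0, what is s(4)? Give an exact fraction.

80/27

s(1) = (0 + 6)/3 = 2.
s(2) = (2 + 6)/3 = 8/3.
s(3) = ((8/3) + 6)/3 = 26/9.
s(4) = ((26/9) + 6)/3 = 80/27.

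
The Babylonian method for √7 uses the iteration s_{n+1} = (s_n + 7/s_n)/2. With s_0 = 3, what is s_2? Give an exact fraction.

s_1 = (3 + 7/3)/2 = 8/3.
s_2 = (8/3 + 7/(8/3))/2 = 127/48.

127/48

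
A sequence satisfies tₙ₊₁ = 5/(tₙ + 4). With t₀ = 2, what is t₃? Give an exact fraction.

145/146

t₁ = 5/(2 + 4) = 5/6.
t₂ = 5/(5/6 + 4) = 30/29.
t₃ = 5/(30/29 + 4) = 145/146.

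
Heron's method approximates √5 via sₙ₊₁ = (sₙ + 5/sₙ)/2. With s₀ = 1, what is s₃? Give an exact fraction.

s₁ = (1 + 5/1)/2 = 3.
s₂ = (3 + 5/3)/2 = 7/3.
s₃ = (7/3 + 5/(7/3))/2 = 47/21.

47/21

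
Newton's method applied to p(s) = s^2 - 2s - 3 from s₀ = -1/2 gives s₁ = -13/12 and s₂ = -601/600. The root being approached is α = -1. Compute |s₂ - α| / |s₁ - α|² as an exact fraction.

s₁ - α = -13/12 - (-1) = -13/12 + 1 = -1/12, so |s₁ - α| = 1/12.
s₂ - α = -601/600 - (-1) = -601/600 + 1 = -1/600, so |s₂ - α| = 1/600.
|s₁ - α|² = 1/144.
Ratio = (1/600) / (1/144) = 6/25.

6/25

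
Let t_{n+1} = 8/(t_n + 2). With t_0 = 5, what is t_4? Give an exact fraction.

100/47

t_1 = 8/(5 + 2) = 8/7.
t_2 = 8/(8/7 + 2) = 28/11.
t_3 = 8/(28/11 + 2) = 44/25.
t_4 = 8/(44/25 + 2) = 100/47.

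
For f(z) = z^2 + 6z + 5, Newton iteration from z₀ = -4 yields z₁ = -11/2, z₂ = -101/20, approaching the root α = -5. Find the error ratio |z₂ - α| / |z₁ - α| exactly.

1/10

z₁ - α = -11/2 - (-5) = -11/2 + 5 = -1/2, so |z₁ - α| = 1/2.
z₂ - α = -101/20 - (-5) = -101/20 + 5 = -1/20, so |z₂ - α| = 1/20.
Ratio = (1/20) / (1/2) = 1/10.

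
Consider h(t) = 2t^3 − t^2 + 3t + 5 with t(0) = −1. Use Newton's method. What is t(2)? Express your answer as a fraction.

−11755/13013

h'(t) = 6t^2 − 2t + 3.
h(−1) = −1, h'(−1) = 11, so t(1) = (−1) − (−1)/11 = −10/11.
h(−10/11) = −75/1331, h'(−10/11) = 1183/121, so t(2) = (−10/11) − (−75/1331)/(1183/121) = −11755/13013.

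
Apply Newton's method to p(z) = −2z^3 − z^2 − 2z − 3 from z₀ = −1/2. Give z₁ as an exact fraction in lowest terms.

−13/10

p'(z) = −6z^2 − 2z − 2.
p(−1/2) = −2, p'(−1/2) = −5/2, so z₁ = (−1/2) − (−2)/(−5/2) = −13/10.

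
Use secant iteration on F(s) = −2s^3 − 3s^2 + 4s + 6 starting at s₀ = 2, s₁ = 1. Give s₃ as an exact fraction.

5598/3793

F(2) = −14, F(1) = 5. s₂ = 1 − 5·(1 − 2)/(5 − (−14)) = 24/19.
F(1) = 5, F(24/19) = 15330/6859. s₃ = (24/19) − (15330/6859)·((24/19) − 1)/((15330/6859) − 5) = 5598/3793.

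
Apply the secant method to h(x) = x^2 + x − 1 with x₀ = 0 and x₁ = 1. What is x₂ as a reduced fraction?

1/2

h(0) = −1, h(1) = 1. x₂ = 1 − 1·(1 − 0)/(1 − (−1)) = 1/2.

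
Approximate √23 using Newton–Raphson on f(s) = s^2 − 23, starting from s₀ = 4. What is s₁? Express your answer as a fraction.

f'(s) = 2s.
f(4) = −7, f'(4) = 8, so s₁ = 4 − (−7)/8 = 39/8.

39/8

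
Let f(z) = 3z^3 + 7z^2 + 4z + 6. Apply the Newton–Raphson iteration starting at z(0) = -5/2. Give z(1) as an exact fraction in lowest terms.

f'(z) = 9z^2 + 14z + 4.
f(-5/2) = -57/8, f'(-5/2) = 101/4, so z(1) = (-5/2) - (-57/8)/(101/4) = -224/101.

-224/101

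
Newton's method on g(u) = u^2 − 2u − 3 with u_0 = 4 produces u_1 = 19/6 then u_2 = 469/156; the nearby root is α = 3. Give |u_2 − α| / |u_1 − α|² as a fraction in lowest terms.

u_1 − α = 19/6 − 3 = 1/6, so |u_1 − α| = 1/6.
u_2 − α = 469/156 − 3 = 1/156, so |u_2 − α| = 1/156.
|u_1 − α|² = 1/36.
Ratio = (1/156) / (1/36) = 3/13.

3/13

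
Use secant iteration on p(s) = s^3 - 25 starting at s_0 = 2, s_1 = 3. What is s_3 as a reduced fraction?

27505/9409

p(2) = -17, p(3) = 2. s_2 = 3 - 2·(3 - 2)/(2 - (-17)) = 55/19.
p(3) = 2, p(55/19) = -5100/6859. s_3 = (55/19) - (-5100/6859)·((55/19) - 3)/((-5100/6859) - 2) = 27505/9409.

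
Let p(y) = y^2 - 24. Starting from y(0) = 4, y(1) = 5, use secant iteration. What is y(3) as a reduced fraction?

436/89

p(4) = -8, p(5) = 1. y(2) = 5 - 1·(5 - 4)/(1 - (-8)) = 44/9.
p(5) = 1, p(44/9) = -8/81. y(3) = (44/9) - (-8/81)·((44/9) - 5)/((-8/81) - 1) = 436/89.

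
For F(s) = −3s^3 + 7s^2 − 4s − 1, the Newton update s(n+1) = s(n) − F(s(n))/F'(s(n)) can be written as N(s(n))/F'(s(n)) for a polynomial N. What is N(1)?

F'(s) = −9s^2 + 14s − 4.
N(s) = s·F'(s) − F(s) = s·(−9s^2 + 14s − 4) − (−3s^3 + 7s^2 − 4s − 1) = −6s^3 + 7s^2 + 1.
N(1) = 2.

2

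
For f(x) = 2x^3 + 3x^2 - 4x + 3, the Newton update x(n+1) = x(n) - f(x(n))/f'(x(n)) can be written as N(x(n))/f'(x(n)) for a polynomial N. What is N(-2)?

f'(x) = 6x^2 + 6x - 4.
N(x) = x·f'(x) - f(x) = x·(6x^2 + 6x - 4) - (2x^3 + 3x^2 - 4x + 3) = 4x^3 + 3x^2 - 3.
N(-2) = -23.

-23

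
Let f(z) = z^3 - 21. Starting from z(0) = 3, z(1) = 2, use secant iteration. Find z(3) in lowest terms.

f(3) = 6, f(2) = -13. z(2) = 2 - (-13)·(2 - 3)/((-13) - 6) = 51/19.
f(2) = -13, f(51/19) = -11388/6859. z(3) = (51/19) - (-11388/6859)·((51/19) - 2)/((-11388/6859) - (-13)) = 16659/5983.

16659/5983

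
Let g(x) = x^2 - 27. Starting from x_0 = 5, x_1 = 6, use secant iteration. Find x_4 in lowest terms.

g(5) = -2, g(6) = 9. x_2 = 6 - 9·(6 - 5)/(9 - (-2)) = 57/11.
g(6) = 9, g(57/11) = -18/121. x_3 = (57/11) - (-18/121)·((57/11) - 6)/((-18/121) - 9) = 213/41.
g(57/11) = -18/121, g(213/41) = -18/1681. x_4 = (213/41) - (-18/1681)·((213/41) - (57/11))/((-18/1681) - (-18/121)) = 1351/260.

1351/260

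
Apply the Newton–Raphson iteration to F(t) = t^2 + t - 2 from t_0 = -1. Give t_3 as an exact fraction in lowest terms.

F'(t) = 2t + 1.
F(-1) = -2, F'(-1) = -1, so t_1 = (-1) - (-2)/(-1) = -3.
F(-3) = 4, F'(-3) = -5, so t_2 = (-3) - 4/(-5) = -11/5.
F(-11/5) = 16/25, F'(-11/5) = -17/5, so t_3 = (-11/5) - (16/25)/(-17/5) = -171/85.

-171/85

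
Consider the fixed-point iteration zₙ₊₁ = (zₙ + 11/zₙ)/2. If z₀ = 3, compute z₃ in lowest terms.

z₁ = (3 + 11/3)/2 = 10/3.
z₂ = (10/3 + 11/(10/3))/2 = 199/60.
z₃ = (199/60 + 11/(199/60))/2 = 79201/23880.

79201/23880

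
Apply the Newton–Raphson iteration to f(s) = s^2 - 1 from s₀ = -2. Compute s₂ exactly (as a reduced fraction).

-41/40

f'(s) = 2s.
f(-2) = 3, f'(-2) = -4, so s₁ = (-2) - 3/(-4) = -5/4.
f(-5/4) = 9/16, f'(-5/4) = -5/2, so s₂ = (-5/4) - (9/16)/(-5/2) = -41/40.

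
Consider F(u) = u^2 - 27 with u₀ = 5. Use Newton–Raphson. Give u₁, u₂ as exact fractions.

u₁ = 26/5, u₂ = 1351/260

F'(u) = 2u.
F(5) = -2, F'(5) = 10, so u₁ = 5 - (-2)/10 = 26/5.
F(26/5) = 1/25, F'(26/5) = 52/5, so u₂ = (26/5) - (1/25)/(52/5) = 1351/260.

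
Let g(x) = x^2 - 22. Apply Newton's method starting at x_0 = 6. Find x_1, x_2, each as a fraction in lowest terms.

x_1 = 29/6, x_2 = 1633/348

g'(x) = 2x.
g(6) = 14, g'(6) = 12, so x_1 = 6 - 14/12 = 29/6.
g(29/6) = 49/36, g'(29/6) = 29/3, so x_2 = (29/6) - (49/36)/(29/3) = 1633/348.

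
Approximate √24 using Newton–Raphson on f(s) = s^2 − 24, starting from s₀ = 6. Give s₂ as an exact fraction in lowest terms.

49/10

f'(s) = 2s.
f(6) = 12, f'(6) = 12, so s₁ = 6 − 12/12 = 5.
f(5) = 1, f'(5) = 10, so s₂ = 5 − 1/10 = 49/10.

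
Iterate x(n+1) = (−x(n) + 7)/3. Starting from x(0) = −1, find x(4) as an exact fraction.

139/81

x(1) = (−(−1) + 7)/3 = 8/3.
x(2) = (−(8/3) + 7)/3 = 13/9.
x(3) = (−(13/9) + 7)/3 = 50/27.
x(4) = (−(50/27) + 7)/3 = 139/81.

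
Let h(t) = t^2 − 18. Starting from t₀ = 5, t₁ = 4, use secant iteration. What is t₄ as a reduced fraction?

h(5) = 7, h(4) = −2. t₂ = 4 − (−2)·(4 − 5)/((−2) − 7) = 38/9.
h(4) = −2, h(38/9) = −14/81. t₃ = (38/9) − (−14/81)·((38/9) − 4)/((−14/81) − (−2)) = 157/37.
h(38/9) = −14/81, h(157/37) = 7/1369. t₄ = (157/37) − (7/1369)·((157/37) − (38/9))/((7/1369) − (−14/81)) = 11960/2819.

11960/2819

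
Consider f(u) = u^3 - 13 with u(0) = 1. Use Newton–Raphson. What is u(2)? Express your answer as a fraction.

263/75

f'(u) = 3u^2.
f(1) = -12, f'(1) = 3, so u(1) = 1 - (-12)/3 = 5.
f(5) = 112, f'(5) = 75, so u(2) = 5 - 112/75 = 263/75.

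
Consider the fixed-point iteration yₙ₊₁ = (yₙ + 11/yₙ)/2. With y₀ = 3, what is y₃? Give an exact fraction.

y₁ = (3 + 11/3)/2 = 10/3.
y₂ = (10/3 + 11/(10/3))/2 = 199/60.
y₃ = (199/60 + 11/(199/60))/2 = 79201/23880.

79201/23880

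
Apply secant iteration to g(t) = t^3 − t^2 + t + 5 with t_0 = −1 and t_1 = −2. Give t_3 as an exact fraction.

g(−1) = 2, g(−2) = −9. t_2 = (−2) − (−9)·((−2) − (−1))/((−9) − 2) = −13/11.
g(−2) = −9, g(−13/11) = 1026/1331. t_3 = (−13/11) − (1026/1331)·((−13/11) − (−2))/((1026/1331) − (−9)) = −1801/1445.

−1801/1445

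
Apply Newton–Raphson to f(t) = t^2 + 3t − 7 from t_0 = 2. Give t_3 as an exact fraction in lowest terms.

849503/551131

f'(t) = 2t + 3.
f(2) = 3, f'(2) = 7, so t_1 = 2 − 3/7 = 11/7.
f(11/7) = 9/49, f'(11/7) = 43/7, so t_2 = (11/7) − (9/49)/(43/7) = 464/301.
f(464/301) = 81/90601, f'(464/301) = 1831/301, so t_3 = (464/301) − (81/90601)/(1831/301) = 849503/551131.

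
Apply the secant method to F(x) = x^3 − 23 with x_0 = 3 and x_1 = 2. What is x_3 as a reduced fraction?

F(3) = 4, F(2) = −15. x_2 = 2 − (−15)·(2 − 3)/((−15) − 4) = 53/19.
F(2) = −15, F(53/19) = −8880/6859. x_3 = (53/19) − (−8880/6859)·((53/19) − 2)/((−8880/6859) − (−15)) = 5983/2089.

5983/2089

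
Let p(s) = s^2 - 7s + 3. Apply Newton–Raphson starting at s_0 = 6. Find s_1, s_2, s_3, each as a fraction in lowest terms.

p'(s) = 2s - 7.
p(6) = -3, p'(6) = 5, so s_1 = 6 - (-3)/5 = 33/5.
p(33/5) = 9/25, p'(33/5) = 31/5, so s_2 = (33/5) - (9/25)/(31/5) = 1014/155.
p(1014/155) = 81/24025, p'(1014/155) = 943/155, so s_3 = (1014/155) - (81/24025)/(943/155) = 956121/146165.

s_1 = 33/5, s_2 = 1014/155, s_3 = 956121/146165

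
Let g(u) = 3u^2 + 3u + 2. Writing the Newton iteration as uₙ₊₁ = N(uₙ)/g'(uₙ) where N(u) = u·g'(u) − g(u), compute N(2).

10

g'(u) = 6u + 3.
N(u) = u·g'(u) − g(u) = u·(6u + 3) − (3u^2 + 3u + 2) = 3u^2 − 2.
N(2) = 10.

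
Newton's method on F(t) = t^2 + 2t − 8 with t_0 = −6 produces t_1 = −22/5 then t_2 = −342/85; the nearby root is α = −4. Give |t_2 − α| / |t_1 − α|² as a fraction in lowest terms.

5/34

t_1 − α = −22/5 − (−4) = −22/5 + 4 = −2/5, so |t_1 − α| = 2/5.
t_2 − α = −342/85 − (−4) = −342/85 + 4 = −2/85, so |t_2 − α| = 2/85.
|t_1 − α|² = 4/25.
Ratio = (2/85) / (4/25) = 5/34.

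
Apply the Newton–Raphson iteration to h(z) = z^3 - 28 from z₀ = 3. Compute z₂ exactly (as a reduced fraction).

413465/136161

h'(z) = 3z^2.
h(3) = -1, h'(3) = 27, so z₁ = 3 - (-1)/27 = 82/27.
h(82/27) = 244/19683, h'(82/27) = 6724/243, so z₂ = (82/27) - (244/19683)/(6724/243) = 413465/136161.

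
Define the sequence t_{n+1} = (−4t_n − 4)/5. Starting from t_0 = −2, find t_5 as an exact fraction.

204/3125

t_1 = (−4·(−2) − 4)/5 = 4/5.
t_2 = (−4·(4/5) − 4)/5 = −36/25.
t_3 = (−4·(−36/25) − 4)/5 = 44/125.
t_4 = (−4·(44/125) − 4)/5 = −676/625.
t_5 = (−4·(−676/625) − 4)/5 = 204/3125.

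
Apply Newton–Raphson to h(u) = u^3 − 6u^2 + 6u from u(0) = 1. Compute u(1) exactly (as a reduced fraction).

4/3

h'(u) = 3u^2 − 12u + 6.
h(1) = 1, h'(1) = −3, so u(1) = 1 − 1/(−3) = 4/3.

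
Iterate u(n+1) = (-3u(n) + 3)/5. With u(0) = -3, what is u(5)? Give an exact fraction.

1992/3125

u(1) = (-3·(-3) + 3)/5 = 12/5.
u(2) = (-3·(12/5) + 3)/5 = -21/25.
u(3) = (-3·(-21/25) + 3)/5 = 138/125.
u(4) = (-3·(138/125) + 3)/5 = -39/625.
u(5) = (-3·(-39/625) + 3)/5 = 1992/3125.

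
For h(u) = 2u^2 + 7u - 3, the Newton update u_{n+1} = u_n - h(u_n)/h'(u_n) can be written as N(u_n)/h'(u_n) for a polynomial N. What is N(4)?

35

h'(u) = 4u + 7.
N(u) = u·h'(u) - h(u) = u·(4u + 7) - (2u^2 + 7u - 3) = 2u^2 + 3.
N(4) = 35.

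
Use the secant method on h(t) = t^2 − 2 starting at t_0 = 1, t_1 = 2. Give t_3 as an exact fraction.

7/5

h(1) = −1, h(2) = 2. t_2 = 2 − 2·(2 − 1)/(2 − (−1)) = 4/3.
h(2) = 2, h(4/3) = −2/9. t_3 = (4/3) − (−2/9)·((4/3) − 2)/((−2/9) − 2) = 7/5.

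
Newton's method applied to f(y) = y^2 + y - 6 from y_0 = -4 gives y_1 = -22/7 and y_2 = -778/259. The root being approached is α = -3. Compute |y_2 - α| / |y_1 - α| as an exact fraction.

y_1 - α = -22/7 - (-3) = -22/7 + 3 = -1/7, so |y_1 - α| = 1/7.
y_2 - α = -778/259 - (-3) = -778/259 + 3 = -1/259, so |y_2 - α| = 1/259.
Ratio = (1/259) / (1/7) = 1/37.

1/37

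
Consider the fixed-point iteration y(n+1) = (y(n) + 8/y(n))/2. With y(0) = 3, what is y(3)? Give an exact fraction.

y(1) = (3 + 8/3)/2 = 17/6.
y(2) = (17/6 + 8/(17/6))/2 = 577/204.
y(3) = (577/204 + 8/(577/204))/2 = 665857/235416.

665857/235416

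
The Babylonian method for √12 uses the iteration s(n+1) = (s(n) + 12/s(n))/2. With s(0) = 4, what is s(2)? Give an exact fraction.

97/28

s(1) = (4 + 12/4)/2 = 7/2.
s(2) = (7/2 + 12/(7/2))/2 = 97/28.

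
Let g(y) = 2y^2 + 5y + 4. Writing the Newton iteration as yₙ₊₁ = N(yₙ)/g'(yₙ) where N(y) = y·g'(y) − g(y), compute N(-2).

4

g'(y) = 4y + 5.
N(y) = y·g'(y) − g(y) = y·(4y + 5) − (2y^2 + 5y + 4) = 2y^2 − 4.
N(-2) = 4.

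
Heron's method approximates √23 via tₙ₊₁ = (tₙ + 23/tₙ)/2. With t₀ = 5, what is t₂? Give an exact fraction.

1151/240

t₁ = (5 + 23/5)/2 = 24/5.
t₂ = (24/5 + 23/(24/5))/2 = 1151/240.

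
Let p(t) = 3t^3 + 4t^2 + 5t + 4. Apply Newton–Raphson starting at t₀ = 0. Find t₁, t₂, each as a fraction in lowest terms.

t₁ = −4/5, t₂ = −564/545

p'(t) = 9t^2 + 8t + 5.
p(0) = 4, p'(0) = 5, so t₁ = 0 − 4/5 = −4/5.
p(−4/5) = 128/125, p'(−4/5) = 109/25, so t₂ = (−4/5) − (128/125)/(109/25) = −564/545.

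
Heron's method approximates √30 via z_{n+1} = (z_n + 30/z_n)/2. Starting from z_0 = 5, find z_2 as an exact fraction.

241/44

z_1 = (5 + 30/5)/2 = 11/2.
z_2 = (11/2 + 30/(11/2))/2 = 241/44.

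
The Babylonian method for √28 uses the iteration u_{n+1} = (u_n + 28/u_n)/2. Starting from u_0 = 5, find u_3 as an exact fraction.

u_1 = (5 + 28/5)/2 = 53/10.
u_2 = (53/10 + 28/(53/10))/2 = 5609/1060.
u_3 = (5609/1060 + 28/(5609/1060))/2 = 62921681/11891080.

62921681/11891080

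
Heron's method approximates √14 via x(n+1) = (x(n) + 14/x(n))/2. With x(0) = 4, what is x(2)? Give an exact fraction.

449/120

x(1) = (4 + 14/4)/2 = 15/4.
x(2) = (15/4 + 14/(15/4))/2 = 449/120.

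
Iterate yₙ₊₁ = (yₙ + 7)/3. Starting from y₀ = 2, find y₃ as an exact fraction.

31/9

y₁ = (2 + 7)/3 = 3.
y₂ = (3 + 7)/3 = 10/3.
y₃ = ((10/3) + 7)/3 = 31/9.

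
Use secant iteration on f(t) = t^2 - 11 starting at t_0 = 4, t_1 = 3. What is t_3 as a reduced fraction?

73/22

f(4) = 5, f(3) = -2. t_2 = 3 - (-2)·(3 - 4)/((-2) - 5) = 23/7.
f(3) = -2, f(23/7) = -10/49. t_3 = (23/7) - (-10/49)·((23/7) - 3)/((-10/49) - (-2)) = 73/22.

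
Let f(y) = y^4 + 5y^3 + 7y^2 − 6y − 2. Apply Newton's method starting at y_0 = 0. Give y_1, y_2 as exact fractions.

y_1 = −1/3, y_2 = −66/247

f'(y) = 4y^3 + 15y^2 + 14y − 6.
f(0) = −2, f'(0) = −6, so y_1 = 0 − (−2)/(−6) = −1/3.
f(−1/3) = 49/81, f'(−1/3) = −247/27, so y_2 = (−1/3) − (49/81)/(−247/27) = −66/247.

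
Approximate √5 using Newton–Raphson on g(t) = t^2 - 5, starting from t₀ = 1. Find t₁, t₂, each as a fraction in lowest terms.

g'(t) = 2t.
g(1) = -4, g'(1) = 2, so t₁ = 1 - (-4)/2 = 3.
g(3) = 4, g'(3) = 6, so t₂ = 3 - 4/6 = 7/3.

t₁ = 3, t₂ = 7/3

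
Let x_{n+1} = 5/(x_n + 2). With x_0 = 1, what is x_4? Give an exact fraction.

185/129

x_1 = 5/(1 + 2) = 5/3.
x_2 = 5/(5/3 + 2) = 15/11.
x_3 = 5/(15/11 + 2) = 55/37.
x_4 = 5/(55/37 + 2) = 185/129.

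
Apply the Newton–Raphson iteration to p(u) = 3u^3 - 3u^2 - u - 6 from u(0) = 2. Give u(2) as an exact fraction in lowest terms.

p'(u) = 9u^2 - 6u - 1.
p(2) = 4, p'(2) = 23, so u(1) = 2 - 4/23 = 42/23.
p(42/23) = 5328/12167, p'(42/23) = 9551/529, so u(2) = (42/23) - (5328/12167)/(9551/529) = 395814/219673.

395814/219673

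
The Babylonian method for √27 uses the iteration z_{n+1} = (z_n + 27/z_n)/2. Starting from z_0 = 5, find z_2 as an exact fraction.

1351/260

z_1 = (5 + 27/5)/2 = 26/5.
z_2 = (26/5 + 27/(26/5))/2 = 1351/260.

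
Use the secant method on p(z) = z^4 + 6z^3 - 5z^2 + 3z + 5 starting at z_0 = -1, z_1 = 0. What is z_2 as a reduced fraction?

-5/13

p(-1) = -8, p(0) = 5. z_2 = 0 - 5·(0 - (-1))/(5 - (-8)) = -5/13.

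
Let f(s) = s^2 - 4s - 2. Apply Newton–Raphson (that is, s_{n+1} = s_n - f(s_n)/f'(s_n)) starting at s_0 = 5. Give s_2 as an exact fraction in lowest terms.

f'(s) = 2s - 4.
f(5) = 3, f'(5) = 6, so s_1 = 5 - 3/6 = 9/2.
f(9/2) = 1/4, f'(9/2) = 5, so s_2 = (9/2) - (1/4)/5 = 89/20.

89/20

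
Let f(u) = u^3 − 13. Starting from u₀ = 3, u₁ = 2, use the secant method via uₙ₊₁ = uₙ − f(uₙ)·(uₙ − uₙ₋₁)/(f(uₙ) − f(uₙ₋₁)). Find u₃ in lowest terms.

11659/4927

f(3) = 14, f(2) = −5. u₂ = 2 − (−5)·(2 − 3)/((−5) − 14) = 43/19.
f(2) = −5, f(43/19) = −9660/6859. u₃ = (43/19) − (−9660/6859)·((43/19) − 2)/((−9660/6859) − (−5)) = 11659/4927.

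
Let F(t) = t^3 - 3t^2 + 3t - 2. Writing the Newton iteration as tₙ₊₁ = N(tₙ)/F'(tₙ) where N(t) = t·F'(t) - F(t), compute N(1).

F'(t) = 3t^2 - 6t + 3.
N(t) = t·F'(t) - F(t) = t·(3t^2 - 6t + 3) - (t^3 - 3t^2 + 3t - 2) = 2t^3 - 3t^2 + 2.
N(1) = 1.

1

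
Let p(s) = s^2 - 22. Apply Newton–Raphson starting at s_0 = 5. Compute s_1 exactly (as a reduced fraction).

p'(s) = 2s.
p(5) = 3, p'(5) = 10, so s_1 = 5 - 3/10 = 47/10.

47/10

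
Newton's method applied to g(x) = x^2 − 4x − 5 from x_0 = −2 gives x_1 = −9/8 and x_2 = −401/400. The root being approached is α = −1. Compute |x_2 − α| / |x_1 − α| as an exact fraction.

1/50

x_1 − α = −9/8 − (−1) = −9/8 + 1 = −1/8, so |x_1 − α| = 1/8.
x_2 − α = −401/400 − (−1) = −401/400 + 1 = −1/400, so |x_2 − α| = 1/400.
Ratio = (1/400) / (1/8) = 1/50.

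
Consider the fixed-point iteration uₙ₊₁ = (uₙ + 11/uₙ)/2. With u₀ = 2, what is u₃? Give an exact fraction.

319201/96240

u₁ = (2 + 11/2)/2 = 15/4.
u₂ = (15/4 + 11/(15/4))/2 = 401/120.
u₃ = (401/120 + 11/(401/120))/2 = 319201/96240.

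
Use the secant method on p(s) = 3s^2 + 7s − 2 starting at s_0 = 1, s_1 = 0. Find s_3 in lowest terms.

5/19

p(1) = 8, p(0) = −2. s_2 = 0 − (−2)·(0 − 1)/((−2) − 8) = 1/5.
p(0) = −2, p(1/5) = −12/25. s_3 = (1/5) − (−12/25)·((1/5) − 0)/((−12/25) − (−2)) = 5/19.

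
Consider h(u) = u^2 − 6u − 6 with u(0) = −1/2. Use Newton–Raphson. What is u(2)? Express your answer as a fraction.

h'(u) = 2u − 6.
h(−1/2) = −11/4, h'(−1/2) = −7, so u(1) = (−1/2) − (−11/4)/(−7) = −25/28.
h(−25/28) = 121/784, h'(−25/28) = −109/14, so u(2) = (−25/28) − (121/784)/(−109/14) = −5329/6104.

−5329/6104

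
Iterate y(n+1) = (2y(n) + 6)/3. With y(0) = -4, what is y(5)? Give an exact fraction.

y(1) = (2·(-4) + 6)/3 = -2/3.
y(2) = (2·(-2/3) + 6)/3 = 14/9.
y(3) = (2·(14/9) + 6)/3 = 82/27.
y(4) = (2·(82/27) + 6)/3 = 326/81.
y(5) = (2·(326/81) + 6)/3 = 1138/243.

1138/243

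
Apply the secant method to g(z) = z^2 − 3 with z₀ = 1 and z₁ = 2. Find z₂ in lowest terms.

g(1) = −2, g(2) = 1. z₂ = 2 − 1·(2 − 1)/(1 − (−2)) = 5/3.

5/3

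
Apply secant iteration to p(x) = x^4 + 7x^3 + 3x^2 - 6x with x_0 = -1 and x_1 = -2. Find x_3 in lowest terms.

p(-1) = 3, p(-2) = -16. x_2 = (-2) - (-16)·((-2) - (-1))/((-16) - 3) = -22/19.
p(-2) = -16, p(-22/19) = 247632/130321. x_3 = (-22/19) - (247632/130321)·((-22/19) - (-2))/((247632/130321) - (-16)) = -90926/72899.

-90926/72899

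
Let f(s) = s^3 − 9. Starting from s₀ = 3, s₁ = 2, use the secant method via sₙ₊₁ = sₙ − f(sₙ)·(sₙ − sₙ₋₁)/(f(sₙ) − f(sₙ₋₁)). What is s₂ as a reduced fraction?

f(3) = 18, f(2) = −1. s₂ = 2 − (−1)·(2 − 3)/((−1) − 18) = 39/19.

39/19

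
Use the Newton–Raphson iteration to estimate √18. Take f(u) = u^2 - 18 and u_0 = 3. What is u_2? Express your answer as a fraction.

f'(u) = 2u.
f(3) = -9, f'(3) = 6, so u_1 = 3 - (-9)/6 = 9/2.
f(9/2) = 9/4, f'(9/2) = 9, so u_2 = (9/2) - (9/4)/9 = 17/4.

17/4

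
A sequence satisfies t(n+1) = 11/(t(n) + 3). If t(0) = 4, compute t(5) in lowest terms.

9581/4516

t(1) = 11/(4 + 3) = 11/7.
t(2) = 11/(11/7 + 3) = 77/32.
t(3) = 11/(77/32 + 3) = 352/173.
t(4) = 11/(352/173 + 3) = 1903/871.
t(5) = 11/(1903/871 + 3) = 9581/4516.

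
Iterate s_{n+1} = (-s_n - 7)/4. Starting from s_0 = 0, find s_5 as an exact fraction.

-1435/1024

s_1 = (-0 - 7)/4 = -7/4.
s_2 = (-(-7/4) - 7)/4 = -21/16.
s_3 = (-(-21/16) - 7)/4 = -91/64.
s_4 = (-(-91/64) - 7)/4 = -357/256.
s_5 = (-(-357/256) - 7)/4 = -1435/1024.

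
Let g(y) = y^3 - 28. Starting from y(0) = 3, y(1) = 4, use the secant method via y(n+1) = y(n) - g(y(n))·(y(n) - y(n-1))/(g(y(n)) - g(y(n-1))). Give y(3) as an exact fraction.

12901/4252

g(3) = -1, g(4) = 36. y(2) = 4 - 36·(4 - 3)/(36 - (-1)) = 112/37.
g(4) = 36, g(112/37) = -13356/50653. y(3) = (112/37) - (-13356/50653)·((112/37) - 4)/((-13356/50653) - 36) = 12901/4252.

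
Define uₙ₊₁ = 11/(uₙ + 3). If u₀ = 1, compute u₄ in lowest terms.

u₁ = 11/(1 + 3) = 11/4.
u₂ = 11/(11/4 + 3) = 44/23.
u₃ = 11/(44/23 + 3) = 253/113.
u₄ = 11/(253/113 + 3) = 1243/592.

1243/592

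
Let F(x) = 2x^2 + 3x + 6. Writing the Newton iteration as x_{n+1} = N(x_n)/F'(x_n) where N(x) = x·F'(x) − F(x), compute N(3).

F'(x) = 4x + 3.
N(x) = x·F'(x) − F(x) = x·(4x + 3) − (2x^2 + 3x + 6) = 2x^2 − 6.
N(3) = 12.

12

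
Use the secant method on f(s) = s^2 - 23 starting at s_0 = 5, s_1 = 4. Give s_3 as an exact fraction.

f(5) = 2, f(4) = -7. s_2 = 4 - (-7)·(4 - 5)/((-7) - 2) = 43/9.
f(4) = -7, f(43/9) = -14/81. s_3 = (43/9) - (-14/81)·((43/9) - 4)/((-14/81) - (-7)) = 379/79.

379/79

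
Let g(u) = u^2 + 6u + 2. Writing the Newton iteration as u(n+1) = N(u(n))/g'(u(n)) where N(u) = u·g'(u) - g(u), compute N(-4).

g'(u) = 2u + 6.
N(u) = u·g'(u) - g(u) = u·(2u + 6) - (u^2 + 6u + 2) = u^2 - 2.
N(-4) = 14.

14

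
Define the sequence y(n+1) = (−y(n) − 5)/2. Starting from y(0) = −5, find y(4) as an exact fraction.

−15/8

y(1) = (−(−5) − 5)/2 = 0.
y(2) = (−0 − 5)/2 = −5/2.
y(3) = (−(−5/2) − 5)/2 = −5/4.
y(4) = (−(−5/4) − 5)/2 = −15/8.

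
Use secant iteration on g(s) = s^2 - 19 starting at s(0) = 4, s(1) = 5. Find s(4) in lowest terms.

g(4) = -3, g(5) = 6. s(2) = 5 - 6·(5 - 4)/(6 - (-3)) = 13/3.
g(5) = 6, g(13/3) = -2/9. s(3) = (13/3) - (-2/9)·((13/3) - 5)/((-2/9) - 6) = 61/14.
g(13/3) = -2/9, g(61/14) = -3/196. s(4) = (61/14) - (-3/196)·((61/14) - (13/3))/((-3/196) - (-2/9)) = 1591/365.

1591/365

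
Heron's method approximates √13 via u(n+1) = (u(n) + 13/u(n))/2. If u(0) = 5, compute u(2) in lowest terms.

343/95

u(1) = (5 + 13/5)/2 = 19/5.
u(2) = (19/5 + 13/(19/5))/2 = 343/95.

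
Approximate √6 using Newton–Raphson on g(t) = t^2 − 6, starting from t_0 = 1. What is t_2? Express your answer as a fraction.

g'(t) = 2t.
g(1) = −5, g'(1) = 2, so t_1 = 1 − (−5)/2 = 7/2.
g(7/2) = 25/4, g'(7/2) = 7, so t_2 = (7/2) − (25/4)/7 = 73/28.

73/28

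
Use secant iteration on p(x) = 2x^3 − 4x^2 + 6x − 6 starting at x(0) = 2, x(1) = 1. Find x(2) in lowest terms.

5/4

p(2) = 6, p(1) = −2. x(2) = 1 − (−2)·(1 − 2)/((−2) − 6) = 5/4.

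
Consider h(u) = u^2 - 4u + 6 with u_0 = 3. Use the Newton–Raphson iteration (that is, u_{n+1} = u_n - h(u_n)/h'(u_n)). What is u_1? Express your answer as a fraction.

3/2

h'(u) = 2u - 4.
h(3) = 3, h'(3) = 2, so u_1 = 3 - 3/2 = 3/2.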